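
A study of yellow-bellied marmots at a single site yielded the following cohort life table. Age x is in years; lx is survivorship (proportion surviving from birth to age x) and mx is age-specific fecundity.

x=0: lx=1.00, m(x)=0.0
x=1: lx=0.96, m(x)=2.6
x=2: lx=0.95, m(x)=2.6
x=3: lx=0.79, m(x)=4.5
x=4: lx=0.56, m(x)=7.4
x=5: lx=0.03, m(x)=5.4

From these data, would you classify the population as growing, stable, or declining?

growing

R0 = Σ lx·mx = 0 + 2.496 + 2.47 + 3.555 + 4.144 + 0.162 = 12.827
R0 > 1, so the population is growing.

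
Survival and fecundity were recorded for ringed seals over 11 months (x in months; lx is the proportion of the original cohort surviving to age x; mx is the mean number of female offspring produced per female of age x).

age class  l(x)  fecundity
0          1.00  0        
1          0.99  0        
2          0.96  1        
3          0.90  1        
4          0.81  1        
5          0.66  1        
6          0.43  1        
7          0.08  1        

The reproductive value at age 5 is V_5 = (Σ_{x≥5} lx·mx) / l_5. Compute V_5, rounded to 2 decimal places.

lx·mx for x ≥ 5: 0.66, 0.43, 0.08 → sum = 1.17
V_5 = 1.17 / l_5 = 1.17 / 0.66 = 1.772727… → 1.77

1.77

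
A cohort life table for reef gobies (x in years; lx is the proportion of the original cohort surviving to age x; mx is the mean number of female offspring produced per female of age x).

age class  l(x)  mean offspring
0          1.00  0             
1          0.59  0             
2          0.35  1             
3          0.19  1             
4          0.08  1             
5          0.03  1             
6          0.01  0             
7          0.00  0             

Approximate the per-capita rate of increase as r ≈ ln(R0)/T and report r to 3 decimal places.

-0.161

R0 = Σ lx·mx = 0 + 0 + 0.35 + 0.19 + 0.08 + 0.03 + 0 + 0 = 0.65
Σ x·lx·mx = 1.74; T = 1.74/0.65 = 2.67692…
r ≈ ln(R0)/T = ln(0.65)/2.67692… = -0.16092… → -0.161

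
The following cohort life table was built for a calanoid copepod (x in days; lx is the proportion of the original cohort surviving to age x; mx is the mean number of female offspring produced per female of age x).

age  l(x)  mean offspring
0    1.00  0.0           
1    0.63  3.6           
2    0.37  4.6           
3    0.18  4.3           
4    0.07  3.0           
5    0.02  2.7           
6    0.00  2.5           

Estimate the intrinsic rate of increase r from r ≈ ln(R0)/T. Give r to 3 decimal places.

R0 = Σ lx·mx = 0 + 2.268 + 1.702 + 0.774 + 0.21 + 0.054 + 0 = 5.008
Σ x·lx·mx = 9.104; T = 9.104/5.008 = 1.81789…
r ≈ ln(R0)/T = ln(5.008)/1.81789… = 0.88621… → 0.886

0.886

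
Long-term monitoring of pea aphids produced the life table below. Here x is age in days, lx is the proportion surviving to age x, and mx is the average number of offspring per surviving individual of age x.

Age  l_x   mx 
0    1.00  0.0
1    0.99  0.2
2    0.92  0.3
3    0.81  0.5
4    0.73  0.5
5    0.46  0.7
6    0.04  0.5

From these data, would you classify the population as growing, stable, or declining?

R0 = Σ lx·mx = 0 + 0.198 + 0.276 + 0.405 + 0.365 + 0.322 + 0.02 = 1.586
R0 > 1, so the population is growing.

growing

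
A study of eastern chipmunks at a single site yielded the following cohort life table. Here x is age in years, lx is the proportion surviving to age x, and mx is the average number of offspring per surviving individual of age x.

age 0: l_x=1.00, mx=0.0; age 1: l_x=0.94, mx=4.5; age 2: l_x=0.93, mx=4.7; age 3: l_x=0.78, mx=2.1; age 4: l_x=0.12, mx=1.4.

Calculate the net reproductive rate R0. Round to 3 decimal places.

lx·mx by age: 0, 4.23, 4.371, 1.638, 0.168
R0 = Σ lx·mx = 10.407 → 10.407

10.407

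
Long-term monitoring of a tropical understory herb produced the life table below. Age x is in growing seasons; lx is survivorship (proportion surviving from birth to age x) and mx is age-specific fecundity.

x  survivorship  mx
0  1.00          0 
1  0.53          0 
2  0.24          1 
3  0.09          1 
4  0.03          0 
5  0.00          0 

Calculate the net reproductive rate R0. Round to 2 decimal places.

lx·mx by age: 0, 0, 0.24, 0.09, 0, 0
R0 = Σ lx·mx = 0.33 → 0.33

0.33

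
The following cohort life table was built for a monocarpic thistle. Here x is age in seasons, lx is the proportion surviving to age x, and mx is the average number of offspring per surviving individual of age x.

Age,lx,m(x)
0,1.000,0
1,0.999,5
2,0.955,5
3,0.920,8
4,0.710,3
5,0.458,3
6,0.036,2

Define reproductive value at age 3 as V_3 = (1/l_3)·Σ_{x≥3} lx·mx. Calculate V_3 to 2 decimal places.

lx·mx for x ≥ 3: 7.36, 2.13, 1.374, 0.072 → sum = 10.936
V_3 = 10.936 / l_3 = 10.936 / 0.92 = 11.886957… → 11.89

11.89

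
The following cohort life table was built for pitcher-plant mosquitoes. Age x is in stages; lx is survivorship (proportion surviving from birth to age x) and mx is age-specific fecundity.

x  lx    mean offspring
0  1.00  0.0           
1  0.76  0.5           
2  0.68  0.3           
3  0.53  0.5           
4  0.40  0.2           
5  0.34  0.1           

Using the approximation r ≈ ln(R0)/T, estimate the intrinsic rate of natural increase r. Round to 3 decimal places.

-0.018

R0 = Σ lx·mx = 0 + 0.38 + 0.204 + 0.265 + 0.08 + 0.034 = 0.963
Σ x·lx·mx = 2.073; T = 2.073/0.963 = 2.15265…
r ≈ ln(R0)/T = ln(0.963)/2.15265… = -0.01751… → -0.018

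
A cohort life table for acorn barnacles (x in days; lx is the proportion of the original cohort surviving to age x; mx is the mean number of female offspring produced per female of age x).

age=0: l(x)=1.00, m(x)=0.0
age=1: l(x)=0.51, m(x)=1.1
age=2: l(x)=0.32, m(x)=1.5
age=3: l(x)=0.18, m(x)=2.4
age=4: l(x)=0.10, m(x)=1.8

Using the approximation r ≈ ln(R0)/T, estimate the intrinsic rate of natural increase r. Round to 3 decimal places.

R0 = Σ lx·mx = 0 + 0.561 + 0.48 + 0.432 + 0.18 = 1.653
Σ x·lx·mx = 3.537; T = 3.537/1.653 = 2.13975…
r ≈ ln(R0)/T = ln(1.653)/2.13975… = 0.23488… → 0.235

0.235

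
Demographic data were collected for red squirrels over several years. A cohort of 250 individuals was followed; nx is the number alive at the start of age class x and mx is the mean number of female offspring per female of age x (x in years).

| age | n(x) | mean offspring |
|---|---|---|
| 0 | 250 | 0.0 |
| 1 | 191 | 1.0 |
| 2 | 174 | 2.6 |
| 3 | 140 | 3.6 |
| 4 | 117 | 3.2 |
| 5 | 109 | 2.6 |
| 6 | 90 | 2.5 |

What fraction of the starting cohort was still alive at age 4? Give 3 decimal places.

0.468

l_4 = n_4/n_0 = 117/250 = 0.468 → 0.468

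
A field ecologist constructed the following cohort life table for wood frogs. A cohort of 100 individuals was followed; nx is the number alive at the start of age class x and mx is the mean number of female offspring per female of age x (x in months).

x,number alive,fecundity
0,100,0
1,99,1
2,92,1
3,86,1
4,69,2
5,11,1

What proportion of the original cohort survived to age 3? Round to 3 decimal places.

l_3 = n_3/n_0 = 86/100 = 0.86 → 0.860

0.860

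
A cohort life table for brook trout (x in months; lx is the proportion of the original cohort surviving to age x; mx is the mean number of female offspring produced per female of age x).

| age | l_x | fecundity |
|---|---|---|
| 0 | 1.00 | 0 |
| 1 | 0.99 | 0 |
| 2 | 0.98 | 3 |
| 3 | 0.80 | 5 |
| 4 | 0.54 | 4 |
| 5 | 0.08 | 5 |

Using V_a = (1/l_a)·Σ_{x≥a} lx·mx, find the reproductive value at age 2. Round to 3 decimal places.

9.694

lx·mx for x ≥ 2: 2.94, 4, 2.16, 0.4 → sum = 9.5
V_2 = 9.5 / l_2 = 9.5 / 0.98 = 9.693878… → 9.694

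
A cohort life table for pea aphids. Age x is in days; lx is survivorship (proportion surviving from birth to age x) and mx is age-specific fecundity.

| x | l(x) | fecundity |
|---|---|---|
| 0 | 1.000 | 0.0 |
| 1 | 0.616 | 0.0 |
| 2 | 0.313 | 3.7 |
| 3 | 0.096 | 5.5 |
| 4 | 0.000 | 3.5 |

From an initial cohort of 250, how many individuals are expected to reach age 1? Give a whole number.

Expected survivors = N0 · l_1 = 250 × 0.616 = 154 → 154

154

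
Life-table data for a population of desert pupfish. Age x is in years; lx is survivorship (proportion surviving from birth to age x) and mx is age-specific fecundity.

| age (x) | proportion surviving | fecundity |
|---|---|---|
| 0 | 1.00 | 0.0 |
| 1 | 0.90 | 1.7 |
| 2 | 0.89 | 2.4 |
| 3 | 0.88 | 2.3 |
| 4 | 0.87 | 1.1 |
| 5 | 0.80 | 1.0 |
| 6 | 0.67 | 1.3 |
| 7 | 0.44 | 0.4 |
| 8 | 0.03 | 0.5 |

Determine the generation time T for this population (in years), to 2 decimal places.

lx·mx: 0, 1.53, 2.136, 2.024, 0.957, 0.8, 0.871, 0.176, 0.015 → R0 = 8.509
x·lx·mx: 0, 1.53, 4.272, 6.072, 3.828, 4, 5.226, 1.232, 0.12 → Σ = 26.28
T = 26.28 / 8.509 = 3.088495… → 3.09

3.09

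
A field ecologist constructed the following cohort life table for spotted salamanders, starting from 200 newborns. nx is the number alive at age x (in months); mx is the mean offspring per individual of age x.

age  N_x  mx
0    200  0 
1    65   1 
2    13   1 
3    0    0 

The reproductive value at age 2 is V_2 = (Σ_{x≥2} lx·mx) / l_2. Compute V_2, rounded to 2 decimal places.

1.00

lx = nx/n0 = nx/200: 1, 0.325, 0.065, 0
lx·mx for x ≥ 2: 0.065, 0 → sum = 0.065
V_2 = 0.065 / l_2 = 0.065 / 0.065 = 1 → 1.00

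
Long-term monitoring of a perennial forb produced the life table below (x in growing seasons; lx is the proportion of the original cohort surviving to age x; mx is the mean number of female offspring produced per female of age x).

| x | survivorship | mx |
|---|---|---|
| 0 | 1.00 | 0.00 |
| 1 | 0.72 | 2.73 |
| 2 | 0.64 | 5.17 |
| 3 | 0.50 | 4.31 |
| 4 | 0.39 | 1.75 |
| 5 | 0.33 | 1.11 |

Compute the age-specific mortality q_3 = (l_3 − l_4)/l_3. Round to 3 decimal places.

0.220

q_3 = (l_3 − l_4) / l_3 = (0.5 − 0.39) / 0.5
     = 0.11 / 0.5 = 0.22 → 0.220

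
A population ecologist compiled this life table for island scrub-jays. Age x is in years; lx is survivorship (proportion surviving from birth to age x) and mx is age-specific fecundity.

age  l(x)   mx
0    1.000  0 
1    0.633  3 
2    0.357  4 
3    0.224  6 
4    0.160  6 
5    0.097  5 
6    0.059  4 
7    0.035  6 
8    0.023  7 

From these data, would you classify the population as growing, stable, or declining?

R0 = Σ lx·mx = 0 + 1.899 + 1.428 + 1.344 + 0.96 + 0.485 + 0.236 + 0.21 + 0.161 = 6.723
R0 > 1, so the population is growing.

growing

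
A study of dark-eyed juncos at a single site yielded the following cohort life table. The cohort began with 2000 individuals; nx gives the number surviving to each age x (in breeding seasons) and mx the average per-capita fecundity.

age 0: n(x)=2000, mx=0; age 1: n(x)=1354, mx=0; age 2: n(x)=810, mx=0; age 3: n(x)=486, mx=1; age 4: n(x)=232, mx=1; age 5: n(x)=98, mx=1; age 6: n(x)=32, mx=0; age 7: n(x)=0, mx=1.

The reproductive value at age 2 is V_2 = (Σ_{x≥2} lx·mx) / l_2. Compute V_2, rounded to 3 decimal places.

lx = nx/n0 = nx/2000: 1, 0.677, 0.405, 0.243, 0.116, 0.049, 0.016, 0
lx·mx for x ≥ 2: 0, 0.243, 0.116, 0.049, 0, 0 → sum = 0.408
V_2 = 0.408 / l_2 = 0.408 / 0.405 = 1.007407… → 1.007

1.007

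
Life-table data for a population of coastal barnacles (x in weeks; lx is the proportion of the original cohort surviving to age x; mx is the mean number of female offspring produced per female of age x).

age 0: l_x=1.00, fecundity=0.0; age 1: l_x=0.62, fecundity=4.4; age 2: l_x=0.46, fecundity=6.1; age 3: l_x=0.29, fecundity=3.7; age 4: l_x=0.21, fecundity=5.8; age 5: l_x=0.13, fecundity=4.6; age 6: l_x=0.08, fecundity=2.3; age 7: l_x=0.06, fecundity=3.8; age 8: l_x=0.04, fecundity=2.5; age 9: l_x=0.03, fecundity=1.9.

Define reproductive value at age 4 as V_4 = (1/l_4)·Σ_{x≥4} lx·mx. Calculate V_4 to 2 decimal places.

11.36

lx·mx for x ≥ 4: 1.218, 0.598, 0.184, 0.228, 0.1, 0.057 → sum = 2.385
V_4 = 2.385 / l_4 = 2.385 / 0.21 = 11.357143… → 11.36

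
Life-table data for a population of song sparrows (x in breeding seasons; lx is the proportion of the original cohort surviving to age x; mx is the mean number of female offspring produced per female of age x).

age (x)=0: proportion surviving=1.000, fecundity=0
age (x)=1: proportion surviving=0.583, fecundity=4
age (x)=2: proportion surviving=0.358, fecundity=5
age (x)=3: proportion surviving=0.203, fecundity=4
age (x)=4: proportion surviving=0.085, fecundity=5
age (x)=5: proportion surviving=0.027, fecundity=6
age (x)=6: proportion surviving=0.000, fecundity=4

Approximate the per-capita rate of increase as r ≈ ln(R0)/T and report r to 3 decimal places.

R0 = Σ lx·mx = 0 + 2.332 + 1.79 + 0.812 + 0.425 + 0.162 + 0 = 5.521
Σ x·lx·mx = 10.858; T = 10.858/5.521 = 1.96667…
r ≈ ln(R0)/T = ln(5.521)/1.96667… = 0.86876… → 0.869

0.869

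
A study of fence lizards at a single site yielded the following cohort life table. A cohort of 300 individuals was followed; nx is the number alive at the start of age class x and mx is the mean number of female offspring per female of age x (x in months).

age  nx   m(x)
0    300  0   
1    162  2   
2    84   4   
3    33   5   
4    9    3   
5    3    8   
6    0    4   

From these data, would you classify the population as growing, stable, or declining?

lx = nx/n0 = nx/300: 1, 0.54, 0.28, 0.11, 0.03, 0.01, 0
R0 = Σ lx·mx = 0 + 1.08 + 1.12 + 0.55 + 0.09 + 0.08 + 0 = 2.92
R0 > 1, so the population is growing.

growing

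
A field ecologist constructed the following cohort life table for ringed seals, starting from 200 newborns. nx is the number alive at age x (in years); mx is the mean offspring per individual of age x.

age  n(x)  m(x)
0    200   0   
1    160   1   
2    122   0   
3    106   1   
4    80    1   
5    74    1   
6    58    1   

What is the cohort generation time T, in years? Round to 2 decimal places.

3.17

lx = nx/n0 = nx/200: 1, 0.8, 0.61, 0.53, 0.4, 0.37, 0.29
lx·mx: 0, 0.8, 0, 0.53, 0.4, 0.37, 0.29 → R0 = 2.39
x·lx·mx: 0, 0.8, 0, 1.59, 1.6, 1.85, 1.74 → Σ = 7.58
T = 7.58 / 2.39 = 3.171548… → 3.17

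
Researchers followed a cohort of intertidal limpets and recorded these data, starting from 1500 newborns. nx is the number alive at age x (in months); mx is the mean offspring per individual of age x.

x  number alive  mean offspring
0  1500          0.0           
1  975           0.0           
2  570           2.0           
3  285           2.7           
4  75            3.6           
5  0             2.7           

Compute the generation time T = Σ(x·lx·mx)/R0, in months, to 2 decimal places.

lx = nx/n0 = nx/1500: 1, 0.65, 0.38, 0.19, 0.05, 0
lx·mx: 0, 0, 0.76, 0.513, 0.18, 0 → R0 = 1.453
x·lx·mx: 0, 0, 1.52, 1.539, 0.72, 0 → Σ = 3.779
T = 3.779 / 1.453 = 2.600826… → 2.60

2.60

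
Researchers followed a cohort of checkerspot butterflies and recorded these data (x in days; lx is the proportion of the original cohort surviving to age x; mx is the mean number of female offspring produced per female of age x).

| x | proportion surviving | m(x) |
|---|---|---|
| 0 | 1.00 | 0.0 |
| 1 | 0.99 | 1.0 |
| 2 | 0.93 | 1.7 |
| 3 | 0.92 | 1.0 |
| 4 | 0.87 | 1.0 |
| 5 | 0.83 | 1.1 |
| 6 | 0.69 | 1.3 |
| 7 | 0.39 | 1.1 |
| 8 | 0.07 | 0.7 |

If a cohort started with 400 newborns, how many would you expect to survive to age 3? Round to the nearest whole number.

Expected survivors = N0 · l_3 = 400 × 0.92 = 368 → 368

368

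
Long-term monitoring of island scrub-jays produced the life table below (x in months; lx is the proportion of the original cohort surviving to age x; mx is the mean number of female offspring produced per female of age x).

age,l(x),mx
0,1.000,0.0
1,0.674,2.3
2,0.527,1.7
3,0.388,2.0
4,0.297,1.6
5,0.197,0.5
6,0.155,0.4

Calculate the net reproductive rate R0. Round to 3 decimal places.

lx·mx by age: 0, 1.5502, 0.8959, 0.776, 0.4752, 0.0985, 0.062
R0 = Σ lx·mx = 3.8578 → 3.858

3.858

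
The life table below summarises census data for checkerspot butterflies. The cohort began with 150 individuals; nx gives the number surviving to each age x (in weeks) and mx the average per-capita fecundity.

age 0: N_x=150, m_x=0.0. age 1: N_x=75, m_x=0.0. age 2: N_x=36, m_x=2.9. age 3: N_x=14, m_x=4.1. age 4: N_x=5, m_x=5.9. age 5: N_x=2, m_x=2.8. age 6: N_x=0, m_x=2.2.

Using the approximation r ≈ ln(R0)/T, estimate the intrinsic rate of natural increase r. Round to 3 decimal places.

lx = nx/n0 = nx/150: 1, 0.5, 0.24, 0.09333…, 0.03333…, 0.01333…, 0
R0 = Σ lx·mx = 0 + 0 + 0.696 + 0.38267… + 0.19667… + 0.03733… + 0 = 1.312667…
Σ x·lx·mx = 3.513333…; T = 3.513333…/1.312667… = 2.67649…
r ≈ ln(R0)/T = ln(1.312667…)/2.67649… = 0.10165… → 0.102

0.102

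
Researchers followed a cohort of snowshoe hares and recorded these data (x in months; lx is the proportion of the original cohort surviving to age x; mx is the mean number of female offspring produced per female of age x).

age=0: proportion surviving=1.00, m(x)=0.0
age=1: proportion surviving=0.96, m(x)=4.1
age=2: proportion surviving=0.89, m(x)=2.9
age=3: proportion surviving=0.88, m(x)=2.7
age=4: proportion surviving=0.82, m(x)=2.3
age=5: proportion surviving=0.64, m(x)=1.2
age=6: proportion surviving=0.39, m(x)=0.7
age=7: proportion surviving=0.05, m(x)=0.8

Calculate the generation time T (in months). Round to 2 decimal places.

lx·mx: 0, 3.936, 2.581, 2.376, 1.886, 0.768, 0.273, 0.04 → R0 = 11.86
x·lx·mx: 0, 3.936, 5.162, 7.128, 7.544, 3.84, 1.638, 0.28 → Σ = 29.528
T = 29.528 / 11.86 = 2.489713… → 2.49

2.49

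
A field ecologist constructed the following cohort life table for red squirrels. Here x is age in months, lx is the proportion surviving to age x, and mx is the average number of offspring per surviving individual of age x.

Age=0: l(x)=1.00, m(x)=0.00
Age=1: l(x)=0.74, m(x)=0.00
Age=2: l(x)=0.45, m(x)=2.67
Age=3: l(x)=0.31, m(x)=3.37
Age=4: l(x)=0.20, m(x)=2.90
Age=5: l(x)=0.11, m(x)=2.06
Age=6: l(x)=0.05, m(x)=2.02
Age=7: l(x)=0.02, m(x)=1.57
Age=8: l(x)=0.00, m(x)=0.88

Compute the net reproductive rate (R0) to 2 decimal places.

lx·mx by age: 0, 0, 1.2015, 1.0447, 0.58, 0.2266, 0.101, 0.0314, 0
R0 = Σ lx·mx = 3.1852 → 3.19

3.19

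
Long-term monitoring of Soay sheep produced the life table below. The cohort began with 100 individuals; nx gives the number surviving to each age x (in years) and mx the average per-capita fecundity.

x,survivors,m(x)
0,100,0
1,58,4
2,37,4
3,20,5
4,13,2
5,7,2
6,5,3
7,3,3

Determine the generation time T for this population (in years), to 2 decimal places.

lx = nx/n0 = nx/100: 1, 0.58, 0.37, 0.2, 0.13, 0.07, 0.05, 0.03
lx·mx: 0, 2.32, 1.48, 1, 0.26, 0.14, 0.15, 0.09 → R0 = 5.44
x·lx·mx: 0, 2.32, 2.96, 3, 1.04, 0.7, 0.9, 0.63 → Σ = 11.55
T = 11.55 / 5.44 = 2.123162… → 2.12

2.12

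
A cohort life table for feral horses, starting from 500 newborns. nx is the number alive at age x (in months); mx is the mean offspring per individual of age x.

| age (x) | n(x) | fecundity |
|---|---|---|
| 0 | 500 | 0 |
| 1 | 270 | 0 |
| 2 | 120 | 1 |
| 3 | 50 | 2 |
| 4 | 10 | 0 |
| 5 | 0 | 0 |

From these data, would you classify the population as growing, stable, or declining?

lx = nx/n0 = nx/500: 1, 0.54, 0.24, 0.1, 0.02, 0
R0 = Σ lx·mx = 0 + 0 + 0.24 + 0.2 + 0 + 0 = 0.44
R0 < 1, so the population is declining.

declining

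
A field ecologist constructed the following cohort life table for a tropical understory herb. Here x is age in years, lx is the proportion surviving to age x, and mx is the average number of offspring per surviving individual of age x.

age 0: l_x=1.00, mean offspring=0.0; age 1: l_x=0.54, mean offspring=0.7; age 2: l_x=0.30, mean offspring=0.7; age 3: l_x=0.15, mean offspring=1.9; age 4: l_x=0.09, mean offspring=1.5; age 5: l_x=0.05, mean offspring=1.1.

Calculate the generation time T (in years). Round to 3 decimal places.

2.322

lx·mx: 0, 0.378, 0.21, 0.285, 0.135, 0.055 → R0 = 1.063
x·lx·mx: 0, 0.378, 0.42, 0.855, 0.54, 0.275 → Σ = 2.468
T = 2.468 / 1.063 = 2.321731… → 2.322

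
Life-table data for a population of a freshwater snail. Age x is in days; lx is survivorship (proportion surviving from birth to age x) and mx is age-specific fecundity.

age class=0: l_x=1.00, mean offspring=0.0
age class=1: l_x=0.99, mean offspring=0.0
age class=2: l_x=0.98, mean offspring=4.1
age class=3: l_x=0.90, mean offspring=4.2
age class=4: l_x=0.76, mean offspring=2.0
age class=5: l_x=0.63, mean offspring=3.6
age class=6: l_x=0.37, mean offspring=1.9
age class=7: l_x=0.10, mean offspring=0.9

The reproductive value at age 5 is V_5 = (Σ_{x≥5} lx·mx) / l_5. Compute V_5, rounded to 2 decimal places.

4.86

lx·mx for x ≥ 5: 2.268, 0.703, 0.09 → sum = 3.061
V_5 = 3.061 / l_5 = 3.061 / 0.63 = 4.85873… → 4.86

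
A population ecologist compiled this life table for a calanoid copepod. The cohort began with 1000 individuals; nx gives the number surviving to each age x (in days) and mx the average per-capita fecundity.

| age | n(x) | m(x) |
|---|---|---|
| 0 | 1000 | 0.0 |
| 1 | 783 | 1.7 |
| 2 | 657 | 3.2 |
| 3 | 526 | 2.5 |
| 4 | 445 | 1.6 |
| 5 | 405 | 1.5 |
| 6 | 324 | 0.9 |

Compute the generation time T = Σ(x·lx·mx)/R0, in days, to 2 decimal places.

lx = nx/n0 = nx/1000: 1, 0.783, 0.657, 0.526, 0.445, 0.405, 0.324
lx·mx: 0, 1.3311, 2.1024, 1.315, 0.712, 0.6075, 0.2916 → R0 = 6.3596
x·lx·mx: 0, 1.3311, 4.2048, 3.945, 2.848, 3.0375, 1.7496 → Σ = 17.116
T = 17.116 / 6.3596 = 2.691364… → 2.69

2.69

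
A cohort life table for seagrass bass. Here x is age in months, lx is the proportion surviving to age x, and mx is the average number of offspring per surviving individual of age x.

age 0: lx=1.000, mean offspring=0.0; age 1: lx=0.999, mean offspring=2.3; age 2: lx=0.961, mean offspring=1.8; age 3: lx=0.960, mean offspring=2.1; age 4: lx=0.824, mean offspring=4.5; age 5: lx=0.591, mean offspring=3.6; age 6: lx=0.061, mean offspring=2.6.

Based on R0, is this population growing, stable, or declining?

growing

R0 = Σ lx·mx = 0 + 2.2977 + 1.7298 + 2.016 + 3.708 + 2.1276 + 0.1586 = 12.0377
R0 > 1, so the population is growing.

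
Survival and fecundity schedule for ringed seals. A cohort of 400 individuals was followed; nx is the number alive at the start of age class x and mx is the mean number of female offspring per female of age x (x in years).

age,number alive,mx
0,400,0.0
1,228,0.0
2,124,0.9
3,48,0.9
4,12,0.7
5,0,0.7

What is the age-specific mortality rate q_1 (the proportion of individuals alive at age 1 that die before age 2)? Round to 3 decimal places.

lx = nx/n0 = nx/400: 1, 0.57, 0.31, 0.12, 0.03, 0
q_1 = (l_1 − l_2) / l_1 = (0.57 − 0.31) / 0.57
     = 0.26 / 0.57 = 0.45614… → 0.456

0.456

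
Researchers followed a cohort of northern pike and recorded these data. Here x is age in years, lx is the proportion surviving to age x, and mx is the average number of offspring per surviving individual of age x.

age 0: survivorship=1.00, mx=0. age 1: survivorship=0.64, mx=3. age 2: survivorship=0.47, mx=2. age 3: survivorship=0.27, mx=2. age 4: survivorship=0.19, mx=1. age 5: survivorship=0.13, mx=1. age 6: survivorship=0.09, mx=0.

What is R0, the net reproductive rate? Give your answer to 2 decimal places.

3.72

lx·mx by age: 0, 1.92, 0.94, 0.54, 0.19, 0.13, 0
R0 = Σ lx·mx = 3.72 → 3.72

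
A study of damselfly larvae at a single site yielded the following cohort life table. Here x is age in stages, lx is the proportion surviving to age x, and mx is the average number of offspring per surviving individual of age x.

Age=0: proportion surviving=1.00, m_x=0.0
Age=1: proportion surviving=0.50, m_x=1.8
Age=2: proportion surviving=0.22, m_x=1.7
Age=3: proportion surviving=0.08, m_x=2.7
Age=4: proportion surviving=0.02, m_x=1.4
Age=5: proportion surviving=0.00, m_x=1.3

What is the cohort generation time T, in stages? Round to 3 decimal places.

1.586

lx·mx: 0, 0.9, 0.374, 0.216, 0.028, 0 → R0 = 1.518
x·lx·mx: 0, 0.9, 0.748, 0.648, 0.112, 0 → Σ = 2.408
T = 2.408 / 1.518 = 1.586298… → 1.586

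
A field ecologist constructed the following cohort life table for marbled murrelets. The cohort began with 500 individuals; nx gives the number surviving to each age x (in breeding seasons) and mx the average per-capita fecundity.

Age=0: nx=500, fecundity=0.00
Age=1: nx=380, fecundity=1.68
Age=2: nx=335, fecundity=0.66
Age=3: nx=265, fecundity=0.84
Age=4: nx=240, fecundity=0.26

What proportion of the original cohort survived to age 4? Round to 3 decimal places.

0.480

l_4 = n_4/n_0 = 240/500 = 0.48 → 0.480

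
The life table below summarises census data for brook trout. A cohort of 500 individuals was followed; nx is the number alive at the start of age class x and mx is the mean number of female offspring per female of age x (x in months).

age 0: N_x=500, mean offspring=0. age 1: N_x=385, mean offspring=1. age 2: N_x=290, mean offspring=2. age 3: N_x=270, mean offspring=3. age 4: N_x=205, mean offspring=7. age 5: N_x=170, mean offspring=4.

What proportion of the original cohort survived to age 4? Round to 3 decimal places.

0.410

l_4 = n_4/n_0 = 205/500 = 0.41 → 0.410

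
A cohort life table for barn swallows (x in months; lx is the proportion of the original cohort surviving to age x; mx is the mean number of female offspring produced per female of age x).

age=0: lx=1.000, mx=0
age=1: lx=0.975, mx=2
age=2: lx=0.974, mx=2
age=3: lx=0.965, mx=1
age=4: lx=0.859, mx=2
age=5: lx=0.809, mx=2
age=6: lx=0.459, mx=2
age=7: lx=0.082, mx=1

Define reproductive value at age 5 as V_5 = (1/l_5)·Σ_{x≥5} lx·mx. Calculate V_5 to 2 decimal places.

3.24

lx·mx for x ≥ 5: 1.618, 0.918, 0.082 → sum = 2.618
V_5 = 2.618 / l_5 = 2.618 / 0.809 = 3.236094… → 3.24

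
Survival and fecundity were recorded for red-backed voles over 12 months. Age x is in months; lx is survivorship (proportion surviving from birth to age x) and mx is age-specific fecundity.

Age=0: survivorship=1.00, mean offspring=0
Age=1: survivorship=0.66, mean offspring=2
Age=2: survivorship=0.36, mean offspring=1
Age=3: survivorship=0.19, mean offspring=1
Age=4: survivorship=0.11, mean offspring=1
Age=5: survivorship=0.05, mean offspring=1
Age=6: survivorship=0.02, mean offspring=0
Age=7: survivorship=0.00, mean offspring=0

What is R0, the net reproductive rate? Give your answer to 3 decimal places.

lx·mx by age: 0, 1.32, 0.36, 0.19, 0.11, 0.05, 0, 0
R0 = Σ lx·mx = 2.03 → 2.030

2.030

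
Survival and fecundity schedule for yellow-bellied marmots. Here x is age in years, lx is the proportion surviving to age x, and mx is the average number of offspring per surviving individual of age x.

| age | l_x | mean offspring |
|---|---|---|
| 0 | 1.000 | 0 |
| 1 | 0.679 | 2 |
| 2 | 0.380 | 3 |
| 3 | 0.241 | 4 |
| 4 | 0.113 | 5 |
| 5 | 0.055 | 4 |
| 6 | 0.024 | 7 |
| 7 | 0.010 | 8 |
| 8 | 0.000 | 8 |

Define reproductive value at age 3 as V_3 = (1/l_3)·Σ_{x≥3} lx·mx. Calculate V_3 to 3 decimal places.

lx·mx for x ≥ 3: 0.964, 0.565, 0.22, 0.168, 0.08, 0 → sum = 1.997
V_3 = 1.997 / l_3 = 1.997 / 0.241 = 8.286307… → 8.286

8.286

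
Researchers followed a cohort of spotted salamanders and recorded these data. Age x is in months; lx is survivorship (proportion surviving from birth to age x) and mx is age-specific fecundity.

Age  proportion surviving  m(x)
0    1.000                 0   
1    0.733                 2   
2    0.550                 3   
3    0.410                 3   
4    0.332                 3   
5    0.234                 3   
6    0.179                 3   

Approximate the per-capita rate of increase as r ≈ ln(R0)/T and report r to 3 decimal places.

R0 = Σ lx·mx = 0 + 1.466 + 1.65 + 1.23 + 0.996 + 0.702 + 0.537 = 6.581
Σ x·lx·mx = 19.172; T = 19.172/6.581 = 2.91324…
r ≈ ln(R0)/T = ln(6.581)/2.91324… = 0.64677… → 0.647

0.647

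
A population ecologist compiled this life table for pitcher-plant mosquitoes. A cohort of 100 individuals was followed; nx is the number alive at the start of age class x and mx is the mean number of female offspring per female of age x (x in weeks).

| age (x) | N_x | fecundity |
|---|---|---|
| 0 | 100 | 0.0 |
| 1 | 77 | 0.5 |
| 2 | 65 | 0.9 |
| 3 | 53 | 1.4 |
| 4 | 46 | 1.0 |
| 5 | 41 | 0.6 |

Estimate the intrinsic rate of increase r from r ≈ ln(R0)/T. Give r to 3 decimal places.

0.312

lx = nx/n0 = nx/100: 1, 0.77, 0.65, 0.53, 0.46, 0.41
R0 = Σ lx·mx = 0 + 0.385 + 0.585 + 0.742 + 0.46 + 0.246 = 2.418
Σ x·lx·mx = 6.851; T = 6.851/2.418 = 2.83333…
r ≈ ln(R0)/T = ln(2.418)/2.83333… = 0.31163… → 0.312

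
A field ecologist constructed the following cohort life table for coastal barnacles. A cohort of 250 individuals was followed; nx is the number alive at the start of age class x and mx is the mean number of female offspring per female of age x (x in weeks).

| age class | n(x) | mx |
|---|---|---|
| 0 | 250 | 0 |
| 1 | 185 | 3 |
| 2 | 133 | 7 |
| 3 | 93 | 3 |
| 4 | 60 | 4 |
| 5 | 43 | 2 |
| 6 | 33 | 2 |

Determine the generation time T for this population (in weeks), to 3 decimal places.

lx = nx/n0 = nx/250: 1, 0.74, 0.532, 0.372, 0.24, 0.172, 0.132
lx·mx: 0, 2.22, 3.724, 1.116, 0.96, 0.344, 0.264 → R0 = 8.628
x·lx·mx: 0, 2.22, 7.448, 3.348, 3.84, 1.72, 1.584 → Σ = 20.16
T = 20.16 / 8.628 = 2.336579… → 2.337

2.337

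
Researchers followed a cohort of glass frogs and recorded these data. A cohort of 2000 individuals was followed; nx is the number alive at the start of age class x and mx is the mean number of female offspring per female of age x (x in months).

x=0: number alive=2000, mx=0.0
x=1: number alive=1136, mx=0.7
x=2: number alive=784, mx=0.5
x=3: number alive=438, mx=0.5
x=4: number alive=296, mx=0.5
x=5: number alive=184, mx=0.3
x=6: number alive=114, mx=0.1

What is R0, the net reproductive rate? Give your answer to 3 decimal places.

lx = nx/n0 = nx/2000: 1, 0.568, 0.392, 0.219, 0.148, 0.092, 0.057
lx·mx by age: 0, 0.3976, 0.196, 0.1095, 0.074, 0.0276, 0.0057
R0 = Σ lx·mx = 0.8104 → 0.810

0.810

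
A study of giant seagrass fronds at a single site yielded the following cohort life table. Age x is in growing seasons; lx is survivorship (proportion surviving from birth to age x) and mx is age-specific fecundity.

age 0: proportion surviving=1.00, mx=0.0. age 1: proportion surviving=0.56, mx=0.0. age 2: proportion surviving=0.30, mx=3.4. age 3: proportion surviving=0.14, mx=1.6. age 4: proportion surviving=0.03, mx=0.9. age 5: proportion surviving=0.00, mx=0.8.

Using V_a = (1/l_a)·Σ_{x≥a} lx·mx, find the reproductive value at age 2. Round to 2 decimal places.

4.24

lx·mx for x ≥ 2: 1.02, 0.224, 0.027, 0 → sum = 1.271
V_2 = 1.271 / l_2 = 1.271 / 0.3 = 4.236667… → 4.24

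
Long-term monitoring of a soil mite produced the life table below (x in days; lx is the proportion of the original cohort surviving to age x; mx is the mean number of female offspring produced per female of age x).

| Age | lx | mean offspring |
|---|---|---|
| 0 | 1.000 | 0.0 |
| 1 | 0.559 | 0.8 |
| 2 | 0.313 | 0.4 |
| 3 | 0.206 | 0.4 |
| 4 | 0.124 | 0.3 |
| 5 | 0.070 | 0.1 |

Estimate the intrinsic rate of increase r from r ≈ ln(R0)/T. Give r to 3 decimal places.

R0 = Σ lx·mx = 0 + 0.4472 + 0.1252 + 0.0824 + 0.0372 + 0.007 = 0.699
Σ x·lx·mx = 1.1286; T = 1.1286/0.699 = 1.61459…
r ≈ ln(R0)/T = ln(0.699)/1.61459… = -0.22179… → -0.222

-0.222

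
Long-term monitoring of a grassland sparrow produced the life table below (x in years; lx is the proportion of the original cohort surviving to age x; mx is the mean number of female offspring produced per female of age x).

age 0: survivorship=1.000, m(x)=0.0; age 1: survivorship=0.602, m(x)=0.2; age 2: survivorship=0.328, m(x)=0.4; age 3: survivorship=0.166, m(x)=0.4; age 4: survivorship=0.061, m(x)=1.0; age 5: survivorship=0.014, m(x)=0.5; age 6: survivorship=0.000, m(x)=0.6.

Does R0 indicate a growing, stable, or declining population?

R0 = Σ lx·mx = 0 + 0.1204 + 0.1312 + 0.0664 + 0.061 + 0.007 + 0 = 0.386
R0 < 1, so the population is declining.

declining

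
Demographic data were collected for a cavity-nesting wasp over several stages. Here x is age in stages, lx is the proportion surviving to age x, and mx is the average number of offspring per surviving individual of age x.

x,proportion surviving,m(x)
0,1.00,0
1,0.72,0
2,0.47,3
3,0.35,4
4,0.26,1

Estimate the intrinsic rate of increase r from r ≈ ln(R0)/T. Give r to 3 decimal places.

0.427

R0 = Σ lx·mx = 0 + 0 + 1.41 + 1.4 + 0.26 = 3.07
Σ x·lx·mx = 8.06; T = 8.06/3.07 = 2.62541…
r ≈ ln(R0)/T = ln(3.07)/2.62541… = 0.42724… → 0.427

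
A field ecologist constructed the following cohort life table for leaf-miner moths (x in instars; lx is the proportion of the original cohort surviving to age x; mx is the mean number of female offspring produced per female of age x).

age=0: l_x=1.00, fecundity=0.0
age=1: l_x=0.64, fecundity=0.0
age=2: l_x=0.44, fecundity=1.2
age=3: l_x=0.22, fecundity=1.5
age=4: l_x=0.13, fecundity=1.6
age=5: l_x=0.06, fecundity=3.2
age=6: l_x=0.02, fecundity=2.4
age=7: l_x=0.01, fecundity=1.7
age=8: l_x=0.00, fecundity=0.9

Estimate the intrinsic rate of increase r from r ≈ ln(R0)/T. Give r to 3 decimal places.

0.087

R0 = Σ lx·mx = 0 + 0 + 0.528 + 0.33 + 0.208 + 0.192 + 0.048 + 0.017 + 0 = 1.323
Σ x·lx·mx = 4.245; T = 4.245/1.323 = 3.20862…
r ≈ ln(R0)/T = ln(1.323)/3.20862… = 0.08723… → 0.087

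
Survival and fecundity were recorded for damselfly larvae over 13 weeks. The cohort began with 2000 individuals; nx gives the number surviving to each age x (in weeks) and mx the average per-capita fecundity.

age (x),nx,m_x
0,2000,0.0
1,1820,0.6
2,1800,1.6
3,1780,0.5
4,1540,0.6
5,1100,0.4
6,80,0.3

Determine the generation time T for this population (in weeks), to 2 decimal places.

lx = nx/n0 = nx/2000: 1, 0.91, 0.9, 0.89, 0.77, 0.55, 0.04
lx·mx: 0, 0.546, 1.44, 0.445, 0.462, 0.22, 0.012 → R0 = 3.125
x·lx·mx: 0, 0.546, 2.88, 1.335, 1.848, 1.1, 0.072 → Σ = 7.781
T = 7.781 / 3.125 = 2.48992 → 2.49

2.49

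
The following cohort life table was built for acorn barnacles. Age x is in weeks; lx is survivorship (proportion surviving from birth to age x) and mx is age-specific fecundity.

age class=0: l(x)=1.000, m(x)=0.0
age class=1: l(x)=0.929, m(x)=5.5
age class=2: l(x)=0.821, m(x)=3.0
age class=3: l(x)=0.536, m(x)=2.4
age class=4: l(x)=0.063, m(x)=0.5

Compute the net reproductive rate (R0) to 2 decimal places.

lx·mx by age: 0, 5.1095, 2.463, 1.2864, 0.0315
R0 = Σ lx·mx = 8.8904 → 8.89

8.89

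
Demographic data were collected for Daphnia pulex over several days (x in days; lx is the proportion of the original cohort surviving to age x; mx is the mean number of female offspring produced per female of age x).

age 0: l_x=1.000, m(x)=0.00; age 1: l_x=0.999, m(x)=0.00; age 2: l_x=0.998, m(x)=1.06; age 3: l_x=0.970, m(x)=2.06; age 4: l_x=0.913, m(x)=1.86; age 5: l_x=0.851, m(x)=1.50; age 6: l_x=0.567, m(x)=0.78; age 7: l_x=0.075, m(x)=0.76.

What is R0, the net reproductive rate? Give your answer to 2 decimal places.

lx·mx by age: 0, 0, 1.05788, 1.9982, 1.69818, 1.2765, 0.44226, 0.057
R0 = Σ lx·mx = 6.53002 → 6.53

6.53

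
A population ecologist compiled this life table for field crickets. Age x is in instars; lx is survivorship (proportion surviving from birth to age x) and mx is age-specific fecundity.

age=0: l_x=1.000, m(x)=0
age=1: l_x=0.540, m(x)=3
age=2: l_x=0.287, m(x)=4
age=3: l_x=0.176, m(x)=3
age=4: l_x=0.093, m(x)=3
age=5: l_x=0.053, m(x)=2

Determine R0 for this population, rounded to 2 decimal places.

3.68

lx·mx by age: 0, 1.62, 1.148, 0.528, 0.279, 0.106
R0 = Σ lx·mx = 3.681 → 3.68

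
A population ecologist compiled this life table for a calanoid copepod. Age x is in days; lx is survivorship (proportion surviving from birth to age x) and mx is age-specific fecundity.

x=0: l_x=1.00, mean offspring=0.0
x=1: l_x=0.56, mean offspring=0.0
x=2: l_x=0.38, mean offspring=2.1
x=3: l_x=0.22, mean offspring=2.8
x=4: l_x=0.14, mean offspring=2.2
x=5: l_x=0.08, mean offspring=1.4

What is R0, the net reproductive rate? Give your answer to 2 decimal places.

lx·mx by age: 0, 0, 0.798, 0.616, 0.308, 0.112
R0 = Σ lx·mx = 1.834 → 1.83

1.83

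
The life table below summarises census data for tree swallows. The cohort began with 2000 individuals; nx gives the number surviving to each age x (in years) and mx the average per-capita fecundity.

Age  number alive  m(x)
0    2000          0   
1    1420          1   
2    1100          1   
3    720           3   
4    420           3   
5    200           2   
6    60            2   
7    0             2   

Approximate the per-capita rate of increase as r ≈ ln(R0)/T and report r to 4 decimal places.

lx = nx/n0 = nx/2000: 1, 0.71, 0.55, 0.36, 0.21, 0.1, 0.03, 0
R0 = Σ lx·mx = 0 + 0.71 + 0.55 + 1.08 + 0.63 + 0.2 + 0.06 + 0 = 3.23
Σ x·lx·mx = 8.93; T = 8.93/3.23 = 2.76471…
r ≈ ln(R0)/T = ln(3.23)/2.76471… = 0.424089… → 0.4241

0.4241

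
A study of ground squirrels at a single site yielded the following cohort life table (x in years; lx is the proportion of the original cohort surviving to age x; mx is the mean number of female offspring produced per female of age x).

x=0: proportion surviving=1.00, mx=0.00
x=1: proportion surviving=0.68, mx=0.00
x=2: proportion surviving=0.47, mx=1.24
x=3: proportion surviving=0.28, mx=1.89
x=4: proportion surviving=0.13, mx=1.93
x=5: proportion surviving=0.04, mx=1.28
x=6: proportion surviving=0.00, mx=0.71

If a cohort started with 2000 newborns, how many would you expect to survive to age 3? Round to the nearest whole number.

560

Expected survivors = N0 · l_3 = 2000 × 0.28 = 560 → 560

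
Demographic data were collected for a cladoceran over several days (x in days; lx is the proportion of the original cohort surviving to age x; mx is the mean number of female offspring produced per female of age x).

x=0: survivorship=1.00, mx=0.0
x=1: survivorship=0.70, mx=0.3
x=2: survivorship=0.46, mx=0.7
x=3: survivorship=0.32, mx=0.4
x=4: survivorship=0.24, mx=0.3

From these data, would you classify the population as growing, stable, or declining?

declining

R0 = Σ lx·mx = 0 + 0.21 + 0.322 + 0.128 + 0.072 = 0.732
R0 < 1, so the population is declining.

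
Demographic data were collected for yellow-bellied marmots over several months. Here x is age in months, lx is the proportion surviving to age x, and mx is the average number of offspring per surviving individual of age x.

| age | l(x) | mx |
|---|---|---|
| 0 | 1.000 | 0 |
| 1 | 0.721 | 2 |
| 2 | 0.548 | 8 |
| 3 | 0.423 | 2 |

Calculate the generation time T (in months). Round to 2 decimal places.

lx·mx: 0, 1.442, 4.384, 0.846 → R0 = 6.672
x·lx·mx: 0, 1.442, 8.768, 2.538 → Σ = 12.748
T = 12.748 / 6.672 = 1.910671… → 1.91

1.91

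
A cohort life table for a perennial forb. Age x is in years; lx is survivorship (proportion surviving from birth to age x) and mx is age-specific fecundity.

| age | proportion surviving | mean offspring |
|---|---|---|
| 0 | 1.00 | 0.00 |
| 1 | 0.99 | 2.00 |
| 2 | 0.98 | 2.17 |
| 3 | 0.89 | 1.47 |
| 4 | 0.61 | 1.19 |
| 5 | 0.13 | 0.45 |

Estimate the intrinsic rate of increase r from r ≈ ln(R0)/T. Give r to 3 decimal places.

0.847

R0 = Σ lx·mx = 0 + 1.98 + 2.1266 + 1.3083 + 0.7259 + 0.0585 = 6.1993
Σ x·lx·mx = 13.3542; T = 13.3542/6.1993 = 2.15415…
r ≈ ln(R0)/T = ln(6.1993)/2.15415… = 0.84694… → 0.847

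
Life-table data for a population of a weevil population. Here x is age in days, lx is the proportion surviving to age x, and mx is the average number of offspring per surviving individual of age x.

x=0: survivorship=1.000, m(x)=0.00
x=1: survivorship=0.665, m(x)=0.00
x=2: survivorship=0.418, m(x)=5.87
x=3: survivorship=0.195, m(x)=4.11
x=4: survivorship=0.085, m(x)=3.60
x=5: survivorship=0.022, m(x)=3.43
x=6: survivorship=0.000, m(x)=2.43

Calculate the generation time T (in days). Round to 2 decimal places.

lx·mx: 0, 0, 2.45366, 0.80145, 0.306, 0.07546, 0 → R0 = 3.63657
x·lx·mx: 0, 0, 4.90732, 2.40435, 1.224, 0.3773, 0 → Σ = 8.91297
T = 8.91297 / 3.63657 = 2.450928… → 2.45

2.45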